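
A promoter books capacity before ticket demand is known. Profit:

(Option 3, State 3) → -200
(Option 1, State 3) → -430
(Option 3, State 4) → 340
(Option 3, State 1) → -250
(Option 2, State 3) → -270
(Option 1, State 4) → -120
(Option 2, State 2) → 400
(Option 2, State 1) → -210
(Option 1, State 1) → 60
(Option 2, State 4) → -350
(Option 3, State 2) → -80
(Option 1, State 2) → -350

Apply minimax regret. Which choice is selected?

Option 3

Column bests: State 1=60, State 2=400, State 3=-200, State 4=340.
Option 1 regrets: 0, 750, 230, 460 → max 750
Option 2 regrets: 270, 0, 70, 690 → max 690
Option 3 regrets: 310, 480, 0, 0 → max 480
Smallest max regret = 480 → Option 3.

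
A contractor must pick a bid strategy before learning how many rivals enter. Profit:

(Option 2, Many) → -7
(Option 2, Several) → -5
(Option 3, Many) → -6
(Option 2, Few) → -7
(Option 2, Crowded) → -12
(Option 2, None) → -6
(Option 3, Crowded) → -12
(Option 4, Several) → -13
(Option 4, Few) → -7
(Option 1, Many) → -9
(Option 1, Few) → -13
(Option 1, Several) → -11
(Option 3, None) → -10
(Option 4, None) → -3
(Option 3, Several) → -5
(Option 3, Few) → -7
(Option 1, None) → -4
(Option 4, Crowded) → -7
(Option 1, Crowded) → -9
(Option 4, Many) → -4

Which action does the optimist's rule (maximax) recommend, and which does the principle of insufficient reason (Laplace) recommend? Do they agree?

maximax → Option 4; laplace → Option 4 (agree)

Row maxima: Option 1=-4, Option 2=-5, Option 3=-5, Option 4=-3
Best best-case = -3 → Option 4.
Row averages: Option 1=-9.2, Option 2=-7.4, Option 3=-8, Option 4=-6.8
Highest average = -6.8 → Option 4.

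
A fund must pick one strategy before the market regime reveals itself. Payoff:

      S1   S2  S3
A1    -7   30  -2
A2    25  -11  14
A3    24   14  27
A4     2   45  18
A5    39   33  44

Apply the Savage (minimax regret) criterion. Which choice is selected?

A5

Column bests: S1=39, S2=45, S3=44.
A1 regrets: 46, 15, 46 → max 46
A2 regrets: 14, 56, 30 → max 56
A3 regrets: 15, 31, 17 → max 31
A4 regrets: 37, 0, 26 → max 37
A5 regrets: 0, 12, 0 → max 12
Smallest max regret = 12 → A5.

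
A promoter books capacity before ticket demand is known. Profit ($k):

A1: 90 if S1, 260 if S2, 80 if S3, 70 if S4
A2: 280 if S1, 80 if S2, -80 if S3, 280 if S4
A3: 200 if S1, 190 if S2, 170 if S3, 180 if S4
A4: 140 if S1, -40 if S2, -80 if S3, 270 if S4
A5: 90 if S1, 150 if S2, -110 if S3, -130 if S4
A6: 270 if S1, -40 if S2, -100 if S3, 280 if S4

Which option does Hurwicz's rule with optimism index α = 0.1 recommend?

A1: 0.1·260 + 0.9·70 = 89
A2: 0.1·280 + 0.9·(-80) = -44
A3: 0.1·200 + 0.9·170 = 173
A4: 0.1·270 + 0.9·(-80) = -45
A5: 0.1·150 + 0.9·(-130) = -102
A6: 0.1·280 + 0.9·(-100) = -62
Highest Hurwicz score = 173 → A3.

A3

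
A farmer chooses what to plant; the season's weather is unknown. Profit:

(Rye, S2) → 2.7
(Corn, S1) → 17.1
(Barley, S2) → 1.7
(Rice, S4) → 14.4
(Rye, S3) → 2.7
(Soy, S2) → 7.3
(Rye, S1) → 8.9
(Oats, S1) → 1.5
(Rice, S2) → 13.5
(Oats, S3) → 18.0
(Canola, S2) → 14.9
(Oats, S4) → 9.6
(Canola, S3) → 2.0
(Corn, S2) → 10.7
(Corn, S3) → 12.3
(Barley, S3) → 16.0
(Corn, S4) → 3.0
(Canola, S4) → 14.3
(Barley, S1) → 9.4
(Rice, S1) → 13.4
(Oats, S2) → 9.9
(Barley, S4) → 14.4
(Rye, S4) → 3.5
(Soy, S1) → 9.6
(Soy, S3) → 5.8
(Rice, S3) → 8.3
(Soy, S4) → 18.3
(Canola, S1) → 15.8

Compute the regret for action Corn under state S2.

4.2

Best payoff under S2 is 14.9.
Regret = 14.9 − 10.7 = 4.2.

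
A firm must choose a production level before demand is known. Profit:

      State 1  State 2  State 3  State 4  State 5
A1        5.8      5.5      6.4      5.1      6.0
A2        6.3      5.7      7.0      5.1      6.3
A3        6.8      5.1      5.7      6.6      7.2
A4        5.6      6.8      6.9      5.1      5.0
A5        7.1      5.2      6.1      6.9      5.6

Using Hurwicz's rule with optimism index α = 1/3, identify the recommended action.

A5

A1: 1/3·6.4 + 2/3·5.1 = 83/15
A2: 1/3·7.0 + 2/3·5.1 = 86/15
A3: 1/3·7.2 + 2/3·5.1 = 5.8
A4: 1/3·6.9 + 2/3·5.0 = 169/30
A5: 1/3·7.1 + 2/3·5.2 = 35/6
Highest Hurwicz score = 35/6 → A5.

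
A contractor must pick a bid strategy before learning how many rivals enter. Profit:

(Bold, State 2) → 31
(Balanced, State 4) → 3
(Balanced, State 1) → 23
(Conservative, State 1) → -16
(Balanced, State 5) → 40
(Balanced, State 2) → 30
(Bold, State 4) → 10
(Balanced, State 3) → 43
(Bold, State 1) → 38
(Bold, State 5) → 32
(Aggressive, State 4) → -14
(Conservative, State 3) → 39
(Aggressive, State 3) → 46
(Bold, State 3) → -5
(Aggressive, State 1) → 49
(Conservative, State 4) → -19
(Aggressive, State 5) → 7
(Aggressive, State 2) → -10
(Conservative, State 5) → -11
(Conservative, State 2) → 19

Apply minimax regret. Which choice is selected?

Column bests: State 1=49, State 2=31, State 3=46, State 4=10, State 5=40.
Conservative regrets: 65, 12, 7, 29, 51 → max 65
Balanced regrets: 26, 1, 3, 7, 0 → max 26
Aggressive regrets: 0, 41, 0, 24, 33 → max 41
Bold regrets: 11, 0, 51, 0, 8 → max 51
Smallest max regret = 26 → Balanced.

Balanced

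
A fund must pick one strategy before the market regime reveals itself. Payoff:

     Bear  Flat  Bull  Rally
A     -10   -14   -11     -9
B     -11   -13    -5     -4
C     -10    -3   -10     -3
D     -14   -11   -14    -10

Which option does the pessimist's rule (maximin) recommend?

C

Row minima: A=-14, B=-13, C=-10, D=-14
Best worst-case = -10 → C.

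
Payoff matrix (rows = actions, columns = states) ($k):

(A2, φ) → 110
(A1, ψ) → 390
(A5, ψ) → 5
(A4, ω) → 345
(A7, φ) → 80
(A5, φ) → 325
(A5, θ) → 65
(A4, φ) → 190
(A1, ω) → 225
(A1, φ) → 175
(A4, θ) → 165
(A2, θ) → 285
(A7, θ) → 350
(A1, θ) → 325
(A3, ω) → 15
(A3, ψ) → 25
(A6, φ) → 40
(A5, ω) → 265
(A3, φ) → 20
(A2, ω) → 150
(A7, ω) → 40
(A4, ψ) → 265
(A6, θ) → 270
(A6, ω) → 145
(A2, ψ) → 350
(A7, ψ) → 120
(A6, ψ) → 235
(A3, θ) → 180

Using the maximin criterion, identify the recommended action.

Row minima: A1=175, A2=110, A3=15, A4=165, A5=5, A6=40, A7=40
Best worst-case = 175 → A1.

A1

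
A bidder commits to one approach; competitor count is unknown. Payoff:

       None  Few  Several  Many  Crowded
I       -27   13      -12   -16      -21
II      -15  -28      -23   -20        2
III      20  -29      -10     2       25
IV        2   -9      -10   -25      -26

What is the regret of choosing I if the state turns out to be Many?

18

Best payoff under Many is 2.
Regret = 2 − (-16) = 18.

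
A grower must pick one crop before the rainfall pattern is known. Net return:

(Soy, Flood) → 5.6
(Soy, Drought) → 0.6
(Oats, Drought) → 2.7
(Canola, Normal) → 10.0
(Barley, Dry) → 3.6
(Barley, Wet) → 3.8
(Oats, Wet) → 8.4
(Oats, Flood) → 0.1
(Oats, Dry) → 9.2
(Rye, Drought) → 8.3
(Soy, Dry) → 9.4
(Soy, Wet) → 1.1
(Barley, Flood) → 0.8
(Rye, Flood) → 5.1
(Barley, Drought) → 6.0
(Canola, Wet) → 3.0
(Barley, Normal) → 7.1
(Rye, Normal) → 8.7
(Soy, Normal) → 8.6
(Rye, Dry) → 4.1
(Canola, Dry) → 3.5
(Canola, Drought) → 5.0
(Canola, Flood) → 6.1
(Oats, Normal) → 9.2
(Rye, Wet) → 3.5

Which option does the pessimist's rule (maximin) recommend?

Row minima: Rye=3.5, Barley=0.8, Soy=0.6, Oats=0.1, Canola=3.0
Best worst-case = 3.5 → Rye.

Rye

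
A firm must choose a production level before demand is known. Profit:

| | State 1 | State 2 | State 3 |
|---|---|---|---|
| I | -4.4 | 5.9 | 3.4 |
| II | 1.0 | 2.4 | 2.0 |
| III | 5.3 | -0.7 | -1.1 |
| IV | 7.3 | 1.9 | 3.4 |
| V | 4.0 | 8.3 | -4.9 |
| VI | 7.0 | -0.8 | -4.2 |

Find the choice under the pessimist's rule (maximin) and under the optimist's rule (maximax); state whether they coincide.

Row minima: I=-4.4, II=1.0, III=-1.1, IV=1.9, V=-4.9, VI=-4.2
Best worst-case = 1.9 → IV.
Row maxima: I=5.9, II=2.4, III=5.3, IV=7.3, V=8.3, VI=7.0
Best best-case = 8.3 → V.

maximin → IV; maximax → V (disagree)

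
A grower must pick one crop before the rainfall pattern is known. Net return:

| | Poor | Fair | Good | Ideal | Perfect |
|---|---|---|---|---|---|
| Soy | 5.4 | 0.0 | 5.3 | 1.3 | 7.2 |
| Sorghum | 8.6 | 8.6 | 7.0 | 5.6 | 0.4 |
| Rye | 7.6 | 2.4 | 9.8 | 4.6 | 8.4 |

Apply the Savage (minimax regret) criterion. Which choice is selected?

Rye

Column bests: Poor=8.6, Fair=8.6, Good=9.8, Ideal=5.6, Perfect=8.4.
Soy regrets: 3.2, 8.6, 4.5, 4.3, 1.2 → max 8.6
Sorghum regrets: 0.0, 0.0, 2.8, 0.0, 8.0 → max 8.0
Rye regrets: 1.0, 6.2, 0.0, 1.0, 0.0 → max 6.2
Smallest max regret = 6.2 → Rye.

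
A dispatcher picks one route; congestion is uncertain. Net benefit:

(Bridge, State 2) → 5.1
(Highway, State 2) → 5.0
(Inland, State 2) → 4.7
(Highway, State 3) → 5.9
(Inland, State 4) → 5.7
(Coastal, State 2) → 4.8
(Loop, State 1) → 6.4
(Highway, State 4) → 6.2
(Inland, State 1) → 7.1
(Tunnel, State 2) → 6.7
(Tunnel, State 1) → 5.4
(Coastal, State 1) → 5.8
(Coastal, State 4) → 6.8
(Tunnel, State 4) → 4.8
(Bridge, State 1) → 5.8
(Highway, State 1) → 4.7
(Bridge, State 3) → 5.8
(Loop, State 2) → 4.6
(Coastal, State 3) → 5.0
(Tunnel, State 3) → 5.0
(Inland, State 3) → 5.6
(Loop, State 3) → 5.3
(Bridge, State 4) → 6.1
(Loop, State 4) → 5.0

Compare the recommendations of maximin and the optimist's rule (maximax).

maximin → Bridge; maximax → Inland (disagree)

Row minima: Coastal=4.8, Highway=4.7, Tunnel=4.8, Loop=4.6, Bridge=5.1, Inland=4.7
Best worst-case = 5.1 → Bridge.
Row maxima: Coastal=6.8, Highway=6.2, Tunnel=6.7, Loop=6.4, Bridge=6.1, Inland=7.1
Best best-case = 7.1 → Inland.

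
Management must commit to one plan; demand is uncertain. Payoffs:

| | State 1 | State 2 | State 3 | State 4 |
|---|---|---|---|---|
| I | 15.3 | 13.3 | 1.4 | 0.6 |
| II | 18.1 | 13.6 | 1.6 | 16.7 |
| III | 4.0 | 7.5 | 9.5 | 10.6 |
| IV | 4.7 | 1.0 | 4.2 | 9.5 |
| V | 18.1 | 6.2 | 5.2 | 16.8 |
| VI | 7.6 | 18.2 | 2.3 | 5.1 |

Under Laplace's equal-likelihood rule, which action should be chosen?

Row averages: I=7.65, II=12.5, III=7.9, IV=4.85, V=11.575, VI=8.3
Highest average = 12.5 → II.

II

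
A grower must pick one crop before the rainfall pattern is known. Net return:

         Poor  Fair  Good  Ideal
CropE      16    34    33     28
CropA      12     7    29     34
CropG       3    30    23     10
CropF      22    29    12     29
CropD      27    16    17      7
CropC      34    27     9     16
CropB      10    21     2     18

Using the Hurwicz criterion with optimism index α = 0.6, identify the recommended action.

CropE: 0.6·34 + 0.4·16 = 26.8
CropA: 0.6·34 + 0.4·7 = 23.2
CropG: 0.6·30 + 0.4·3 = 19.2
CropF: 0.6·29 + 0.4·12 = 22.2
CropD: 0.6·27 + 0.4·7 = 19
CropC: 0.6·34 + 0.4·9 = 24
CropB: 0.6·21 + 0.4·2 = 13.4
Highest Hurwicz score = 26.8 → CropE.

CropE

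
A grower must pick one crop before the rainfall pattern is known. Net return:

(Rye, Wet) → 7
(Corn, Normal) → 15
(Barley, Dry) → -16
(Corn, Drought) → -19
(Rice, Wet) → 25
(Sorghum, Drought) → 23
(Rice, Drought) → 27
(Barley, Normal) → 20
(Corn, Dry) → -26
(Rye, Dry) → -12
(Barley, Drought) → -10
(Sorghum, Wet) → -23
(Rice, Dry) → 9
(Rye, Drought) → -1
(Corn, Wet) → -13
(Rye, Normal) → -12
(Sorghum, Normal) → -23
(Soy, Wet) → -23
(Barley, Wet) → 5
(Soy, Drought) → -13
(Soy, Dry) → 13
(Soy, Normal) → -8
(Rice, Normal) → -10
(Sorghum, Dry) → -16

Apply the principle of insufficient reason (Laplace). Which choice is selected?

Row averages: Soy=-7.75, Corn=-10.75, Rye=-4.5, Barley=-0.25, Sorghum=-9.75, Rice=12.75
Highest average = 12.75 → Rice.

Rice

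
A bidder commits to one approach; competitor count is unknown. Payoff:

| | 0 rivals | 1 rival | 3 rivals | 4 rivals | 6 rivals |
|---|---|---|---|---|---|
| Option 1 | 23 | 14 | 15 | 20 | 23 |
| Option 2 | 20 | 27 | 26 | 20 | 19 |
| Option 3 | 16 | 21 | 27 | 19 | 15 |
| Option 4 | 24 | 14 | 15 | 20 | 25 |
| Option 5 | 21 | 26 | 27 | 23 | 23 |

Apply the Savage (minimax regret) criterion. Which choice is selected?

Option 5

Column bests: 0 rivals=24, 1 rival=27, 3 rivals=27, 4 rivals=23, 6 rivals=25.
Option 1 regrets: 1, 13, 12, 3, 2 → max 13
Option 2 regrets: 4, 0, 1, 3, 6 → max 6
Option 3 regrets: 8, 6, 0, 4, 10 → max 10
Option 4 regrets: 0, 13, 12, 3, 0 → max 13
Option 5 regrets: 3, 1, 0, 0, 2 → max 3
Smallest max regret = 3 → Option 5.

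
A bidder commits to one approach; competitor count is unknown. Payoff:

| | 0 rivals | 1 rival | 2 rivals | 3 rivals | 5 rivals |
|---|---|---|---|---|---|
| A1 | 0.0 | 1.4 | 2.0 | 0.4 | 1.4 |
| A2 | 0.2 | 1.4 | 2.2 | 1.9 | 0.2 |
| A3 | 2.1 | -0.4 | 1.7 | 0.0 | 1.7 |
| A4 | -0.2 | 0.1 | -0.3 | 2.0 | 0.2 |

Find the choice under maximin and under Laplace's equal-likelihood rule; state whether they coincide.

maximin → A2; laplace → A2 (agree)

Row minima: A1=0.0, A2=0.2, A3=-0.4, A4=-0.3
Best worst-case = 0.2 → A2.
Row averages: A1=1.04, A2=1.18, A3=1.02, A4=0.36
Highest average = 1.18 → A2.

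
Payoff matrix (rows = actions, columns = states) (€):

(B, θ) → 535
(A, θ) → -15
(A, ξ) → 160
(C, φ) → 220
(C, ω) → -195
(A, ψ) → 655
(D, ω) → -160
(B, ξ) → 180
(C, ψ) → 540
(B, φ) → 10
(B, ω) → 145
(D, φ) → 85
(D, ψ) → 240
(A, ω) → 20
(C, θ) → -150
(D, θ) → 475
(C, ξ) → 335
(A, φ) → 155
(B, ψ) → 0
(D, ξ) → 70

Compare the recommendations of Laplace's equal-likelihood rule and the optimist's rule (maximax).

Row averages: A=195, B=174, C=150, D=142
Highest average = 195 → A.
Row maxima: A=655, B=535, C=540, D=475
Best best-case = 655 → A.

laplace → A; maximax → A (agree)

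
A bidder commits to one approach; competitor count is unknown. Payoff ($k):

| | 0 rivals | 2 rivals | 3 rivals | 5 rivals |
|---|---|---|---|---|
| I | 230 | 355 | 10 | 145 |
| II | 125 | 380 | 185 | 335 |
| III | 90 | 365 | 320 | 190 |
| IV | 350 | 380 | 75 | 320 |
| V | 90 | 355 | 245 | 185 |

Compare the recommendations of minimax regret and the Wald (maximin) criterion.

Column bests: 0 rivals=350, 2 rivals=380, 3 rivals=320, 5 rivals=335.
I regrets: 120, 25, 310, 190 → max 310
II regrets: 225, 0, 135, 0 → max 225
III regrets: 260, 15, 0, 145 → max 260
IV regrets: 0, 0, 245, 15 → max 245
V regrets: 260, 25, 75, 150 → max 260
Smallest max regret = 225 → II.
Row minima: I=10, II=125, III=90, IV=75, V=90
Best worst-case = 125 → II.

minimax regret → II; maximin → II (agree)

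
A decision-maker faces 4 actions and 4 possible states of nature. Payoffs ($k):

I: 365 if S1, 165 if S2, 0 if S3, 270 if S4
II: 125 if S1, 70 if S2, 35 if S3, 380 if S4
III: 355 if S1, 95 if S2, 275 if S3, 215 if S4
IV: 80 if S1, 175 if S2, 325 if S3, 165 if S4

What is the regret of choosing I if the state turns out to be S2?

10

Best payoff under S2 is 175.
Regret = 175 − 165 = 10.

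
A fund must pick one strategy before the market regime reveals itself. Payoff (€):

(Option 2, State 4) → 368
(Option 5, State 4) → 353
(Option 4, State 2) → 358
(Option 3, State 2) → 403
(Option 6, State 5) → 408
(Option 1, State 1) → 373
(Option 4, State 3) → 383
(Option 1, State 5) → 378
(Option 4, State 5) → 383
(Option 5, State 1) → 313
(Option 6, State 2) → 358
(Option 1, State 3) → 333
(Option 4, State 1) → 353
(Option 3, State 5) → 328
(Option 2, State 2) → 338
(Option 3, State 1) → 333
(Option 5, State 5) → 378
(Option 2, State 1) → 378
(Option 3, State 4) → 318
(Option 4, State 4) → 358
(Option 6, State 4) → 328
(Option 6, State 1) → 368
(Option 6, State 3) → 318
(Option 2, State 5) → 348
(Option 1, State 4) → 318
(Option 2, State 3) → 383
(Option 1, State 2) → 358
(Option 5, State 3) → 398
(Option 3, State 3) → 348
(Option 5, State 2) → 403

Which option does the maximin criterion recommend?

Row minima: Option 1=318, Option 2=338, Option 3=318, Option 4=353, Option 5=313, Option 6=318
Best worst-case = 353 → Option 4.

Option 4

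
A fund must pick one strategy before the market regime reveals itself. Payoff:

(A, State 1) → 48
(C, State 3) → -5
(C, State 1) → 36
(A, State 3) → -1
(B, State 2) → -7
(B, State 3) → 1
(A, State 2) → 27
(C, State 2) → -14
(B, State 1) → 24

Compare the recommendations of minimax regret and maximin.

Column bests: State 1=48, State 2=27, State 3=1.
A regrets: 0, 0, 2 → max 2
B regrets: 24, 34, 0 → max 34
C regrets: 12, 41, 6 → max 41
Smallest max regret = 2 → A.
Row minima: A=-1, B=-7, C=-14
Best worst-case = -1 → A.

minimax regret → A; maximin → A (agree)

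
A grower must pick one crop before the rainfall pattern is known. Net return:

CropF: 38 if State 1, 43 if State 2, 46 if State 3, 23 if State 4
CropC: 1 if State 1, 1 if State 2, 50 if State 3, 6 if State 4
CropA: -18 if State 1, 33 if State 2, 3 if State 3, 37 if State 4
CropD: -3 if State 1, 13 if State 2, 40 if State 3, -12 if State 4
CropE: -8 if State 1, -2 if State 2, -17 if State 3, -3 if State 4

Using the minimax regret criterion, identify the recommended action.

CropF

Column bests: State 1=38, State 2=43, State 3=50, State 4=37.
CropF regrets: 0, 0, 4, 14 → max 14
CropC regrets: 37, 42, 0, 31 → max 42
CropA regrets: 56, 10, 47, 0 → max 56
CropD regrets: 41, 30, 10, 49 → max 49
CropE regrets: 46, 45, 67, 40 → max 67
Smallest max regret = 14 → CropF.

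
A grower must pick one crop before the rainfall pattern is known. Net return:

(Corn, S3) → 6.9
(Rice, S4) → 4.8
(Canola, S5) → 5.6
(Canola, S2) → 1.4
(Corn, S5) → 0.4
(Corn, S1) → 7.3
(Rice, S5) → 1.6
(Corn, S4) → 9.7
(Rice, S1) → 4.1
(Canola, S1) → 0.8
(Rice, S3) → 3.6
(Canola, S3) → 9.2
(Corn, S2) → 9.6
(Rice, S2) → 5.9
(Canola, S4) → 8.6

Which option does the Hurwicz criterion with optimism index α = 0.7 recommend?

Corn: 0.7·9.7 + 0.3·0.4 = 6.91
Rice: 0.7·5.9 + 0.3·1.6 = 4.61
Canola: 0.7·9.2 + 0.3·0.8 = 6.68
Highest Hurwicz score = 6.91 → Corn.

Corn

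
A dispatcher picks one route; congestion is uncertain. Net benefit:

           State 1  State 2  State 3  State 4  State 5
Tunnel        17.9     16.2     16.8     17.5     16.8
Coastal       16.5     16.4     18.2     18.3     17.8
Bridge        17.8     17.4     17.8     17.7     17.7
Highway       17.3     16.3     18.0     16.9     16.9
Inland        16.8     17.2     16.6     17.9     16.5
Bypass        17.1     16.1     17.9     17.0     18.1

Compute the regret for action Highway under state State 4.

Best payoff under State 4 is 18.3.
Regret = 18.3 − 16.9 = 1.4.

1.4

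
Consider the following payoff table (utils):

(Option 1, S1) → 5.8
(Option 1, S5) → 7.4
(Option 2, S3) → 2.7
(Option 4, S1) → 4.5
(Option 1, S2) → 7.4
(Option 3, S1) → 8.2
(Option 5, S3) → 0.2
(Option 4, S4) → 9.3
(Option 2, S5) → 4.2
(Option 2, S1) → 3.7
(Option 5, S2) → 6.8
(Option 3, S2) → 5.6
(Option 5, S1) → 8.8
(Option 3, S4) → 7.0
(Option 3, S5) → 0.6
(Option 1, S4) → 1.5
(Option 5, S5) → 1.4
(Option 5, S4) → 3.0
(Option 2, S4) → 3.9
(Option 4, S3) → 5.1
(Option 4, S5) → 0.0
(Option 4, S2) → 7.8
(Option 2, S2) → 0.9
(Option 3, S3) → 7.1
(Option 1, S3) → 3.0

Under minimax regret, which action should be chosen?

Option 3

Column bests: S1=8.8, S2=7.8, S3=7.1, S4=9.3, S5=7.4.
Option 1 regrets: 3.0, 0.4, 4.1, 7.8, 0.0 → max 7.8
Option 2 regrets: 5.1, 6.9, 4.4, 5.4, 3.2 → max 6.9
Option 3 regrets: 0.6, 2.2, 0.0, 2.3, 6.8 → max 6.8
Option 4 regrets: 4.3, 0.0, 2.0, 0.0, 7.4 → max 7.4
Option 5 regrets: 0.0, 1.0, 6.9, 6.3, 6.0 → max 6.9
Smallest max regret = 6.8 → Option 3.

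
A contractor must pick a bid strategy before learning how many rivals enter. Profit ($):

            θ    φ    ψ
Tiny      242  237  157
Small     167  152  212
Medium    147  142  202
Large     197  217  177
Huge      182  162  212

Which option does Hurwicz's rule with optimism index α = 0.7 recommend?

Tiny

Tiny: 0.7·242 + 0.3·157 = 216.5
Small: 0.7·212 + 0.3·152 = 194
Medium: 0.7·202 + 0.3·142 = 184
Large: 0.7·217 + 0.3·177 = 205
Huge: 0.7·212 + 0.3·162 = 197
Highest Hurwicz score = 216.5 → Tiny.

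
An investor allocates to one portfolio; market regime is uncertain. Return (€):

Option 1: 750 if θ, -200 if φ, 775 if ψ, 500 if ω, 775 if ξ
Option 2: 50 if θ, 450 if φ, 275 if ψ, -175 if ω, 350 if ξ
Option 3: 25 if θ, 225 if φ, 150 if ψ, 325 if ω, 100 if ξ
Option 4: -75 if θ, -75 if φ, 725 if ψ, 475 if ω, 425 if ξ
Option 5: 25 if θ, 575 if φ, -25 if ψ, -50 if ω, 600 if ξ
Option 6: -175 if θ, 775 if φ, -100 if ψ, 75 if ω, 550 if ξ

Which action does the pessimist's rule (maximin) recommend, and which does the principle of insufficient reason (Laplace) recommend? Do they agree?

Row minima: Option 1=-200, Option 2=-175, Option 3=25, Option 4=-75, Option 5=-50, Option 6=-175
Best worst-case = 25 → Option 3.
Row averages: Option 1=520, Option 2=190, Option 3=165, Option 4=295, Option 5=225, Option 6=225
Highest average = 520 → Option 1.

maximin → Option 3; laplace → Option 1 (disagree)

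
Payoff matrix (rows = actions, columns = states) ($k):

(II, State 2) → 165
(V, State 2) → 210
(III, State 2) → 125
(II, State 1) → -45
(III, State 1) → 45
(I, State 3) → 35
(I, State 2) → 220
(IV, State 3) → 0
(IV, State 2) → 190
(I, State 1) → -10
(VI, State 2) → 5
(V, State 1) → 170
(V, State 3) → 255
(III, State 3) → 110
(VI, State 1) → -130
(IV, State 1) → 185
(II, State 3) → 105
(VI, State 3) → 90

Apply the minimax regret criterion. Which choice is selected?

V

Column bests: State 1=185, State 2=220, State 3=255.
I regrets: 195, 0, 220 → max 220
II regrets: 230, 55, 150 → max 230
III regrets: 140, 95, 145 → max 145
IV regrets: 0, 30, 255 → max 255
V regrets: 15, 10, 0 → max 15
VI regrets: 315, 215, 165 → max 315
Smallest max regret = 15 → V.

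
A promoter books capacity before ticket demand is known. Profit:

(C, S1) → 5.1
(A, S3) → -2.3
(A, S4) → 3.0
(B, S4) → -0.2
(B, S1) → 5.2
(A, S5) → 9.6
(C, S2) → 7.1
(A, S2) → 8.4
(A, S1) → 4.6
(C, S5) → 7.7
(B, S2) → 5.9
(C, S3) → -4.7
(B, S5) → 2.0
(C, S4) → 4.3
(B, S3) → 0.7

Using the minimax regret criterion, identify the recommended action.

Column bests: S1=5.2, S2=8.4, S3=0.7, S4=4.3, S5=9.6.
A regrets: 0.6, 0.0, 3.0, 1.3, 0.0 → max 3.0
B regrets: 0.0, 2.5, 0.0, 4.5, 7.6 → max 7.6
C regrets: 0.1, 1.3, 5.4, 0.0, 1.9 → max 5.4
Smallest max regret = 3.0 → A.

A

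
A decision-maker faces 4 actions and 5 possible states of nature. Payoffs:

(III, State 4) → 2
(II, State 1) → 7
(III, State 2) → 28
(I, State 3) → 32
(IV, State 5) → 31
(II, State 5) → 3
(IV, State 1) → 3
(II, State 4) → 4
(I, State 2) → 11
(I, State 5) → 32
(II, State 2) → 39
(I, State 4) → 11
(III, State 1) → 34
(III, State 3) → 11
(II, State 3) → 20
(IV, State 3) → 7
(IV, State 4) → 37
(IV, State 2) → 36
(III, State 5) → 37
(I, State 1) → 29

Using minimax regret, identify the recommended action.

Column bests: State 1=34, State 2=39, State 3=32, State 4=37, State 5=37.
I regrets: 5, 28, 0, 26, 5 → max 28
II regrets: 27, 0, 12, 33, 34 → max 34
III regrets: 0, 11, 21, 35, 0 → max 35
IV regrets: 31, 3, 25, 0, 6 → max 31
Smallest max regret = 28 → I.

I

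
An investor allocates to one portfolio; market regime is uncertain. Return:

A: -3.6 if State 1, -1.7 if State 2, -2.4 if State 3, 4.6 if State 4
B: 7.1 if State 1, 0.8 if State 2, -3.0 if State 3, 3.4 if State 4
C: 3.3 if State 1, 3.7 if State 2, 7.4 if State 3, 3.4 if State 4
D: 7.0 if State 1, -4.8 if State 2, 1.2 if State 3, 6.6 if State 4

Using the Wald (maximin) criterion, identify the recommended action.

C

Row minima: A=-3.6, B=-3.0, C=3.3, D=-4.8
Best worst-case = 3.3 → C.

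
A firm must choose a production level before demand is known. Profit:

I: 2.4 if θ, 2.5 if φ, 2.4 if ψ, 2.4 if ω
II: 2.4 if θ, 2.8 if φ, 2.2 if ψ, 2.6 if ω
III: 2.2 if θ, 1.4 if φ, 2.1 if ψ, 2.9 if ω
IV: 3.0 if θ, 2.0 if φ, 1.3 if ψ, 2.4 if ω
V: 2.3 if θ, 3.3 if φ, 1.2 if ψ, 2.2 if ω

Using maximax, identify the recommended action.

Row maxima: I=2.5, II=2.8, III=2.9, IV=3.0, V=3.3
Best best-case = 3.3 → V.

V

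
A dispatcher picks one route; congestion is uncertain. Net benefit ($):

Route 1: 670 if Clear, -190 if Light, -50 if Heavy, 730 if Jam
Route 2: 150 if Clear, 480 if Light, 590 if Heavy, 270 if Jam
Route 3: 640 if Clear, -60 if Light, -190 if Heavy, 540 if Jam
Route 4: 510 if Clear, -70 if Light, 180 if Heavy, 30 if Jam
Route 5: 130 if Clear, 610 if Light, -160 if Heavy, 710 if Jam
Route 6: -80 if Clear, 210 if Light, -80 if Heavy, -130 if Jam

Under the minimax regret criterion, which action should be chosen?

Route 2

Column bests: Clear=670, Light=610, Heavy=590, Jam=730.
Route 1 regrets: 0, 800, 640, 0 → max 800
Route 2 regrets: 520, 130, 0, 460 → max 520
Route 3 regrets: 30, 670, 780, 190 → max 780
Route 4 regrets: 160, 680, 410, 700 → max 700
Route 5 regrets: 540, 0, 750, 20 → max 750
Route 6 regrets: 750, 400, 670, 860 → max 860
Smallest max regret = 520 → Route 2.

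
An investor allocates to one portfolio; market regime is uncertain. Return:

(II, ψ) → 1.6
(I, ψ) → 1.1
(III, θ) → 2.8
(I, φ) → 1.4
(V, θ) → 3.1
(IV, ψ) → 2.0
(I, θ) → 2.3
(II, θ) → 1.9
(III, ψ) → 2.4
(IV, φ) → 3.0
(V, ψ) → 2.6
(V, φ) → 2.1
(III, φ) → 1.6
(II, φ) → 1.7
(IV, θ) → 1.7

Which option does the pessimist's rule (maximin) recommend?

Row minima: I=1.1, II=1.6, III=1.6, IV=1.7, V=2.1
Best worst-case = 2.1 → V.

V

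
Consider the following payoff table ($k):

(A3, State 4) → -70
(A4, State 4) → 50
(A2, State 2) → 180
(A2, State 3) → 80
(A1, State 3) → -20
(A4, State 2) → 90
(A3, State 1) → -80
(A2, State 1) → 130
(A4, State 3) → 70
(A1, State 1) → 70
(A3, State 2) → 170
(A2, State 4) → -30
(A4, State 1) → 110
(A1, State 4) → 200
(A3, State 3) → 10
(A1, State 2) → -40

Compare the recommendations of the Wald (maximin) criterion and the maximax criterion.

Row minima: A1=-40, A2=-30, A3=-80, A4=50
Best worst-case = 50 → A4.
Row maxima: A1=200, A2=180, A3=170, A4=110
Best best-case = 200 → A1.

maximin → A4; maximax → A1 (disagree)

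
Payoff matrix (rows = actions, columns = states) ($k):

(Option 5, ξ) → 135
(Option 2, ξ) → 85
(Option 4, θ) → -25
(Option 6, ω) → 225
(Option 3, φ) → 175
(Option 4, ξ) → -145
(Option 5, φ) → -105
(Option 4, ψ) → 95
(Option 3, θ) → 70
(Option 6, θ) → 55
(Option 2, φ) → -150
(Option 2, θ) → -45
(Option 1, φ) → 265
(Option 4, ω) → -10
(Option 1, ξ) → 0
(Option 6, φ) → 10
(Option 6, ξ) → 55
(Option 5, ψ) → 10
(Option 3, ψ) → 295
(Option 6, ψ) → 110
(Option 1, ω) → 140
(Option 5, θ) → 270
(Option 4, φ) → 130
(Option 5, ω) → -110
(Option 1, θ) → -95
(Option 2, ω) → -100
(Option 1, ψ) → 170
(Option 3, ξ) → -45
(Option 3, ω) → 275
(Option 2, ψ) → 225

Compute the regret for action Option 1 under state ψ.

Best payoff under ψ is 295.
Regret = 295 − 170 = 125.

125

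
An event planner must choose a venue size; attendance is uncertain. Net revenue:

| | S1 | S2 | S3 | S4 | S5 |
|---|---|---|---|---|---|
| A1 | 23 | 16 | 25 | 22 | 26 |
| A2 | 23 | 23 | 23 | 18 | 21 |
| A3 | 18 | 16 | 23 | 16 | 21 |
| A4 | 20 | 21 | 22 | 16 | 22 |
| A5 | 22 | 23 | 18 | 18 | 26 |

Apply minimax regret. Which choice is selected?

A2

Column bests: S1=23, S2=23, S3=25, S4=22, S5=26.
A1 regrets: 0, 7, 0, 0, 0 → max 7
A2 regrets: 0, 0, 2, 4, 5 → max 5
A3 regrets: 5, 7, 2, 6, 5 → max 7
A4 regrets: 3, 2, 3, 6, 4 → max 6
A5 regrets: 1, 0, 7, 4, 0 → max 7
Smallest max regret = 5 → A2.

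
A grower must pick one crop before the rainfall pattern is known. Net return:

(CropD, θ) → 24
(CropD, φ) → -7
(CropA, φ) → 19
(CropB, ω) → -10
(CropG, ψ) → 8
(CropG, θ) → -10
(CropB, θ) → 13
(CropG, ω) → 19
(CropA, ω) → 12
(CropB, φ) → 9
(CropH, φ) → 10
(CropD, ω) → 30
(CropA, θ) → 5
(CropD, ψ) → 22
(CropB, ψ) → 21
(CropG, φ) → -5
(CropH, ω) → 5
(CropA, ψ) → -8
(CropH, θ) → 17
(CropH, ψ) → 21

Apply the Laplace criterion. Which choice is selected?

Row averages: CropB=8.25, CropH=13.25, CropD=17.25, CropG=3, CropA=7
Highest average = 17.25 → CropD.

CropD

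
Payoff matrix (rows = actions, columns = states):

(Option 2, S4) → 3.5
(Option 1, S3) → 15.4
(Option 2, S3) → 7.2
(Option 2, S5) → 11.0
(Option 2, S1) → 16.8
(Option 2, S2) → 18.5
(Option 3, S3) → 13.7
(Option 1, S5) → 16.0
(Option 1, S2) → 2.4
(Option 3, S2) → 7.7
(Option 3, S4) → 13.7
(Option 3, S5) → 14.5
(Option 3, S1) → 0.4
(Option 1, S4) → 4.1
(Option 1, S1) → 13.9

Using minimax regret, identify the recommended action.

Column bests: S1=16.8, S2=18.5, S3=15.4, S4=13.7, S5=16.0.
Option 1 regrets: 2.9, 16.1, 0.0, 9.6, 0.0 → max 16.1
Option 2 regrets: 0.0, 0.0, 8.2, 10.2, 5.0 → max 10.2
Option 3 regrets: 16.4, 10.8, 1.7, 0.0, 1.5 → max 16.4
Smallest max regret = 10.2 → Option 2.

Option 2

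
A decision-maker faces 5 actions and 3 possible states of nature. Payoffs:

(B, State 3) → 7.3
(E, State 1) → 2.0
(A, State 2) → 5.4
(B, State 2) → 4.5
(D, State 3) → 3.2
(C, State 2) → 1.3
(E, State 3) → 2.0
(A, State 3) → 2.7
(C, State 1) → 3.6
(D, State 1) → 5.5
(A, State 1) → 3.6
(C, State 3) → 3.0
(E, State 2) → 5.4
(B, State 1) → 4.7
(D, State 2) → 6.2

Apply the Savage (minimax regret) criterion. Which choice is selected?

B

Column bests: State 1=5.5, State 2=6.2, State 3=7.3.
A regrets: 1.9, 0.8, 4.6 → max 4.6
B regrets: 0.8, 1.7, 0.0 → max 1.7
C regrets: 1.9, 4.9, 4.3 → max 4.9
D regrets: 0.0, 0.0, 4.1 → max 4.1
E regrets: 3.5, 0.8, 5.3 → max 5.3
Smallest max regret = 1.7 → B.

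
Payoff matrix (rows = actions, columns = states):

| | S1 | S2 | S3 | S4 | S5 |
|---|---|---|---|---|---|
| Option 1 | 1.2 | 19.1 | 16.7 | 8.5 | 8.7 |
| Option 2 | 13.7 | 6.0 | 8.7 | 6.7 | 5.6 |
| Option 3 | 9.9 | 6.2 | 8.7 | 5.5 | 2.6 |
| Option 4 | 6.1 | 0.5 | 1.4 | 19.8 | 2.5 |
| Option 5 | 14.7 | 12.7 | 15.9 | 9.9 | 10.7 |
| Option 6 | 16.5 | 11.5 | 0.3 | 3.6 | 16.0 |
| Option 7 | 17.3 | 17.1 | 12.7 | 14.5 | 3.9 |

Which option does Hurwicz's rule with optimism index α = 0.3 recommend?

Option 5

Option 1: 0.3·19.1 + 0.7·1.2 = 6.57
Option 2: 0.3·13.7 + 0.7·5.6 = 8.03
Option 3: 0.3·9.9 + 0.7·2.6 = 4.79
Option 4: 0.3·19.8 + 0.7·0.5 = 6.29
Option 5: 0.3·15.9 + 0.7·9.9 = 11.7
Option 6: 0.3·16.5 + 0.7·0.3 = 5.16
Option 7: 0.3·17.3 + 0.7·3.9 = 7.92
Highest Hurwicz score = 11.7 → Option 5.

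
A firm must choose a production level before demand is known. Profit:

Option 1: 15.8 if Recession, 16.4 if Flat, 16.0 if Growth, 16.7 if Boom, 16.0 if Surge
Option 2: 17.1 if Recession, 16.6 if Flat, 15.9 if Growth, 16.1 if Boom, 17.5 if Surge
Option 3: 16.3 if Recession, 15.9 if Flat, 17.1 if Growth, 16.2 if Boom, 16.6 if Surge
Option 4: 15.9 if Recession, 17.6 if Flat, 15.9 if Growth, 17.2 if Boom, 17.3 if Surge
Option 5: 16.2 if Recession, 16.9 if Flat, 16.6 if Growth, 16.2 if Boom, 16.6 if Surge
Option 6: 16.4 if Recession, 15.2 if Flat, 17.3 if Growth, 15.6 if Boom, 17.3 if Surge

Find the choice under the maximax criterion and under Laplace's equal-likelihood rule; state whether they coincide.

Row maxima: Option 1=16.7, Option 2=17.5, Option 3=17.1, Option 4=17.6, Option 5=16.9, Option 6=17.3
Best best-case = 17.6 → Option 4.
Row averages: Option 1=16.18, Option 2=16.64, Option 3=16.42, Option 4=16.78, Option 5=16.5, Option 6=16.36
Highest average = 16.78 → Option 4.

maximax → Option 4; laplace → Option 4 (agree)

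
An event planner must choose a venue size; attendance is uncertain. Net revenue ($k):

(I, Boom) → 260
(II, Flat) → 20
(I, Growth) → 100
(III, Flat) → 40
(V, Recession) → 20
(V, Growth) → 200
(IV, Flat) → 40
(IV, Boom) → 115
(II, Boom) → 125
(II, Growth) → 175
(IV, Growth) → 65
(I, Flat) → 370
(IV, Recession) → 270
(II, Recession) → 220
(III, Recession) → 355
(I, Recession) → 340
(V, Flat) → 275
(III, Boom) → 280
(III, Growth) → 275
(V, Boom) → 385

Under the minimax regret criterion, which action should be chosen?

Column bests: Recession=355, Flat=370, Growth=275, Boom=385.
I regrets: 15, 0, 175, 125 → max 175
II regrets: 135, 350, 100, 260 → max 350
III regrets: 0, 330, 0, 105 → max 330
IV regrets: 85, 330, 210, 270 → max 330
V regrets: 335, 95, 75, 0 → max 335
Smallest max regret = 175 → I.

I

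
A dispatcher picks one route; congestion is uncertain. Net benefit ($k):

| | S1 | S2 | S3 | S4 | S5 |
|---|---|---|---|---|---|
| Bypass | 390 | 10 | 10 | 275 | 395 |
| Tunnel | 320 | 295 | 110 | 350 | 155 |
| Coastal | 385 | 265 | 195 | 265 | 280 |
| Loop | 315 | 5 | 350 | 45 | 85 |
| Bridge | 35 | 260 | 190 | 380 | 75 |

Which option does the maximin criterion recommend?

Row minima: Bypass=10, Tunnel=110, Coastal=195, Loop=5, Bridge=35
Best worst-case = 195 → Coastal.

Coastal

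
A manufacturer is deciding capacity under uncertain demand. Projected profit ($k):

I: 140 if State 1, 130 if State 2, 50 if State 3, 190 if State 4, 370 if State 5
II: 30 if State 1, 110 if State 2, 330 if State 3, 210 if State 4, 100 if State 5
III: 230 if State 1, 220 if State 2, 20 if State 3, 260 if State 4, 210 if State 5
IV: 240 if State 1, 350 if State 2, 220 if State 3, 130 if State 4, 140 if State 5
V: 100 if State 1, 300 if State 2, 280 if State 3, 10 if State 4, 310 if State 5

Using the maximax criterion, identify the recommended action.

I

Row maxima: I=370, II=330, III=260, IV=350, V=310
Best best-case = 370 → I.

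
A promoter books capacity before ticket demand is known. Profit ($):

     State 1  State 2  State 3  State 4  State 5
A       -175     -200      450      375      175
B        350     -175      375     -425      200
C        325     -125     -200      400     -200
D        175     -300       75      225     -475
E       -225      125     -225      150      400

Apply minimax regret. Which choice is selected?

A

Column bests: State 1=350, State 2=125, State 3=450, State 4=400, State 5=400.
A regrets: 525, 325, 0, 25, 225 → max 525
B regrets: 0, 300, 75, 825, 200 → max 825
C regrets: 25, 250, 650, 0, 600 → max 650
D regrets: 175, 425, 375, 175, 875 → max 875
E regrets: 575, 0, 675, 250, 0 → max 675
Smallest max regret = 525 → A.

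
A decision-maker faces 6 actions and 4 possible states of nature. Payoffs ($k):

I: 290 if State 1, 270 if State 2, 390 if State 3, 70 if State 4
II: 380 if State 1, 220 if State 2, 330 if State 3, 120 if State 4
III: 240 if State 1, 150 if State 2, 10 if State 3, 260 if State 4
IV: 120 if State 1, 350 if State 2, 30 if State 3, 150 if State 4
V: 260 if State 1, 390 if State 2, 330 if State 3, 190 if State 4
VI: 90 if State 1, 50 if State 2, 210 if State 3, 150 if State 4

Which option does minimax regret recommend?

Column bests: State 1=380, State 2=390, State 3=390, State 4=260.
I regrets: 90, 120, 0, 190 → max 190
II regrets: 0, 170, 60, 140 → max 170
III regrets: 140, 240, 380, 0 → max 380
IV regrets: 260, 40, 360, 110 → max 360
V regrets: 120, 0, 60, 70 → max 120
VI regrets: 290, 340, 180, 110 → max 340
Smallest max regret = 120 → V.

V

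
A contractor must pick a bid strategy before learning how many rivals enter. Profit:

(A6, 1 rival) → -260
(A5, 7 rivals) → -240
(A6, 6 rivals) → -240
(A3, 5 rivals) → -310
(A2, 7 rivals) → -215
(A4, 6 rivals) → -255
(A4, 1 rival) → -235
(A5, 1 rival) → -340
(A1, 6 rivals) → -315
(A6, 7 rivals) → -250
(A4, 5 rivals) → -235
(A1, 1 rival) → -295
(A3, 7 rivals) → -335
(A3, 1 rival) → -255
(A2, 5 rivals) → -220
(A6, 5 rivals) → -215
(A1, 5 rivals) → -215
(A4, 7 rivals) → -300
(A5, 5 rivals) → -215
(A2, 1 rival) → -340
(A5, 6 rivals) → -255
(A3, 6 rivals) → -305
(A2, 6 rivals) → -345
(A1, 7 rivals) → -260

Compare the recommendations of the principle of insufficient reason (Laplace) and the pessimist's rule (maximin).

laplace → A6; maximin → A6 (agree)

Row averages: A1=-271.25, A2=-280, A3=-301.25, A4=-256.25, A5=-262.5, A6=-241.25
Highest average = -241.25 → A6.
Row minima: A1=-315, A2=-345, A3=-335, A4=-300, A5=-340, A6=-260
Best worst-case = -260 → A6.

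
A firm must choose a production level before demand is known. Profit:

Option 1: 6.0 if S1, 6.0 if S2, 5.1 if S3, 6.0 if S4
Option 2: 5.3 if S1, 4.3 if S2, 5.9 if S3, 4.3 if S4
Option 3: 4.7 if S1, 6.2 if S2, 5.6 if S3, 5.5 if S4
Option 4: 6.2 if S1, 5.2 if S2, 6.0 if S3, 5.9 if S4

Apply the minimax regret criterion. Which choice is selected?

Column bests: S1=6.2, S2=6.2, S3=6.0, S4=6.0.
Option 1 regrets: 0.2, 0.2, 0.9, 0.0 → max 0.9
Option 2 regrets: 0.9, 1.9, 0.1, 1.7 → max 1.9
Option 3 regrets: 1.5, 0.0, 0.4, 0.5 → max 1.5
Option 4 regrets: 0.0, 1.0, 0.0, 0.1 → max 1.0
Smallest max regret = 0.9 → Option 1.

Option 1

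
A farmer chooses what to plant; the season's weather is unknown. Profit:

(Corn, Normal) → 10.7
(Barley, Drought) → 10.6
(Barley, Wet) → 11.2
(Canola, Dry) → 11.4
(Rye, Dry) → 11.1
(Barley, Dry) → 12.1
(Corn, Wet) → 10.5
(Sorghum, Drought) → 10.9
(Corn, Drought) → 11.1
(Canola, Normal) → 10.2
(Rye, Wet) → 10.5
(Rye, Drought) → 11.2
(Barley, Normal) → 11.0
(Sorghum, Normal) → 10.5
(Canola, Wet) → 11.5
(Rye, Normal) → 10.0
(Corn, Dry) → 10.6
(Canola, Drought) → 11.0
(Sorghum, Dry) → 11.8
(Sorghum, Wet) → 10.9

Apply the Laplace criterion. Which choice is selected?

Barley

Row averages: Rye=10.7, Barley=11.225, Canola=11.025, Corn=10.725, Sorghum=11.025
Highest average = 11.225 → Barley.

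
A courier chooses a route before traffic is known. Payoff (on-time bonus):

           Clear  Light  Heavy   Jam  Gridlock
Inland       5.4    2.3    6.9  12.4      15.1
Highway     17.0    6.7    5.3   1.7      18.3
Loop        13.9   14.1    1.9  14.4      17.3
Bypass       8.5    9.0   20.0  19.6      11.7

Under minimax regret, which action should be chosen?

Column bests: Clear=17.0, Light=14.1, Heavy=20.0, Jam=19.6, Gridlock=18.3.
Inland regrets: 11.6, 11.8, 13.1, 7.2, 3.2 → max 13.1
Highway regrets: 0.0, 7.4, 14.7, 17.9, 0.0 → max 17.9
Loop regrets: 3.1, 0.0, 18.1, 5.2, 1.0 → max 18.1
Bypass regrets: 8.5, 5.1, 0.0, 0.0, 6.6 → max 8.5
Smallest max regret = 8.5 → Bypass.

Bypass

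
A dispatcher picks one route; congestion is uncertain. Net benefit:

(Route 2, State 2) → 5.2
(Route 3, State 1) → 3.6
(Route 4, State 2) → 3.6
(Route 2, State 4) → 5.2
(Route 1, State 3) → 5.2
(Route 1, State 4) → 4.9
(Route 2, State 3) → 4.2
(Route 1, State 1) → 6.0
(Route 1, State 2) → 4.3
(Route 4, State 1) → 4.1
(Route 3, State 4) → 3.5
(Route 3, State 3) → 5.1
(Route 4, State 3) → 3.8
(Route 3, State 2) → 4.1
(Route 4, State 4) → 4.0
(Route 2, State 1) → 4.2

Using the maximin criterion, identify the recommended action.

Row minima: Route 1=4.3, Route 2=4.2, Route 3=3.5, Route 4=3.6
Best worst-case = 4.3 → Route 1.

Route 1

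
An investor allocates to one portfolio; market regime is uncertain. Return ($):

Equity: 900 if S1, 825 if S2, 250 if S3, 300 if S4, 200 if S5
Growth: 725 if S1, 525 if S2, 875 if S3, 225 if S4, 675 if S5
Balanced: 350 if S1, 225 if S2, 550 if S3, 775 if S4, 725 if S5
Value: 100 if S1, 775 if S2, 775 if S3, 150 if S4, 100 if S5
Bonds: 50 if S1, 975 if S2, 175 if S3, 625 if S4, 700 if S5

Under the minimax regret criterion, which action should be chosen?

Column bests: S1=900, S2=975, S3=875, S4=775, S5=725.
Equity regrets: 0, 150, 625, 475, 525 → max 625
Growth regrets: 175, 450, 0, 550, 50 → max 550
Balanced regrets: 550, 750, 325, 0, 0 → max 750
Value regrets: 800, 200, 100, 625, 625 → max 800
Bonds regrets: 850, 0, 700, 150, 25 → max 850
Smallest max regret = 550 → Growth.

Growth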